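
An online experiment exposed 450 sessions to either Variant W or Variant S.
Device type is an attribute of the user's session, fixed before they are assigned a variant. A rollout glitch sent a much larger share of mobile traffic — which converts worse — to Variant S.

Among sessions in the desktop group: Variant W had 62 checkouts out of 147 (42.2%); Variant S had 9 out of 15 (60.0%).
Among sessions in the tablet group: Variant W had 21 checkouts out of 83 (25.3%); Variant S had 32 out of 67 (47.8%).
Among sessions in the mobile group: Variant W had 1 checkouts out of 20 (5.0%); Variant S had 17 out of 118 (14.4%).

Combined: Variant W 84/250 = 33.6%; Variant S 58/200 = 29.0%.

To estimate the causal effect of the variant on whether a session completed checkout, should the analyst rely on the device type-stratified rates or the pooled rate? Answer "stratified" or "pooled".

stratified

The imbalance in device type arose from how sessions were allocated, not from anything the variant did; and device type independently affects the outcome. The pooled gap is confounded — condition on device type.
Within each level — desktop: 42.2% vs 60.0%; tablet: 25.3% vs 47.8%; mobile: 5.0% vs 14.4% — Variant S is higher every time.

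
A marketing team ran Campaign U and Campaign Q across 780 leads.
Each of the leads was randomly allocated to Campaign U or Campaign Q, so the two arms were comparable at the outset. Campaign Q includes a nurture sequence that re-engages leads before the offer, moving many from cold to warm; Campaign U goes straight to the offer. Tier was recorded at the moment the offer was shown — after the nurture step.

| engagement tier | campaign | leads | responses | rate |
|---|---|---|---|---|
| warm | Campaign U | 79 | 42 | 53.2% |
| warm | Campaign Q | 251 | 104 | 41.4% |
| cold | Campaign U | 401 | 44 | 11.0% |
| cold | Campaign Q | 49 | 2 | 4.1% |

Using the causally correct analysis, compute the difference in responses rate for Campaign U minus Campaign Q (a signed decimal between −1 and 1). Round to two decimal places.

-0.17

The distribution of engagement tier is itself part of what the campaign does — it is an intermediate outcome. Holding it fixed would remove that part of the effect; the total effect is the pooled difference.
The causal difference is the pooled difference: 0.179 − 0.353 = -0.174.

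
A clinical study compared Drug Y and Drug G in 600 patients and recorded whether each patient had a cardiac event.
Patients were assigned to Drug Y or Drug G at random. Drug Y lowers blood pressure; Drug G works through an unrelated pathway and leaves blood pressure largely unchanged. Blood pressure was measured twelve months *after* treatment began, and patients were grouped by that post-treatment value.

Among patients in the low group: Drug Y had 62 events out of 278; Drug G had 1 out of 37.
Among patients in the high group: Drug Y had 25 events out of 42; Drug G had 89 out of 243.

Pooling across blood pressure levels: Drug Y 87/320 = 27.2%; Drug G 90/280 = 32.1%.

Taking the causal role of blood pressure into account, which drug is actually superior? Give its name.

The stratified and pooled comparisons disagree (Drug G wins within each blood pressure; Drug Y wins overall), so the answer turns on the causal role of blood pressure.
Blood pressure lies on the pathway drug → blood pressure → outcome, so adjusting for it blocks the indirect effect. For the total causal effect of drug, use the unadjusted pooled rates.
Pooled: Drug Y 27.2% vs Drug G 32.1%; Drug Y is lower overall.

Drug Y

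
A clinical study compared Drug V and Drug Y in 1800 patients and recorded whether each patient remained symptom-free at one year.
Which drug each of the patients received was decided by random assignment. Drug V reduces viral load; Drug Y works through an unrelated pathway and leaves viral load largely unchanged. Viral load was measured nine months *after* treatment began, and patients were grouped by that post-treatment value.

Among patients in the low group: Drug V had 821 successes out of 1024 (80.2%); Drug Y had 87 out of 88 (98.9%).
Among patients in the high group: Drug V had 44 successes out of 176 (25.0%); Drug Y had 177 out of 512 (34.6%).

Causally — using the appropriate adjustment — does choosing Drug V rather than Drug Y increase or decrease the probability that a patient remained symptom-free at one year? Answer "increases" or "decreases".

The distribution of viral load is itself part of what the drug does — it is an intermediate outcome. Holding it fixed would remove that part of the effect; the total effect is the pooled difference.
Pooled: Drug V 72.1% vs Drug Y 44.0%; Drug V is higher overall.

increases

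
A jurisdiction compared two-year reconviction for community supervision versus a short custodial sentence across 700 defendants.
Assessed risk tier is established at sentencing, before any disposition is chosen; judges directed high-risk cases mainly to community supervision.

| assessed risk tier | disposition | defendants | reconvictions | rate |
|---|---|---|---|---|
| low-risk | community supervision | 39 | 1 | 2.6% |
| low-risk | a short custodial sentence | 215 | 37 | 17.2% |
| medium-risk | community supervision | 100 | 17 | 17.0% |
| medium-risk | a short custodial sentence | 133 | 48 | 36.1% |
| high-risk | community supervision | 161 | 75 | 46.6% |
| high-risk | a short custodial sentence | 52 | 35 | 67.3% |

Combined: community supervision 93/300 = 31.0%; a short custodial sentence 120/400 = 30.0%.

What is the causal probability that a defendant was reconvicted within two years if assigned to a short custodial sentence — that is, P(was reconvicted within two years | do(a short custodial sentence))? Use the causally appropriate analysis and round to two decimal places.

The assessed risk tier-specific comparison favours community supervision throughout, but the pooled figures favour a short custodial sentence. The question is whether to condition on assessed risk tier.
The imbalance in assessed risk tier arose from how defendants were allocated, not from anything the disposition did; and assessed risk tier independently affects the outcome. The pooled gap is confounded — condition on assessed risk tier.
Standardising a short custodial sentence to the population assessed risk tier mix: 0.363·37/215 + 0.333·48/133 + 0.304·35/52 = 0.387.

0.39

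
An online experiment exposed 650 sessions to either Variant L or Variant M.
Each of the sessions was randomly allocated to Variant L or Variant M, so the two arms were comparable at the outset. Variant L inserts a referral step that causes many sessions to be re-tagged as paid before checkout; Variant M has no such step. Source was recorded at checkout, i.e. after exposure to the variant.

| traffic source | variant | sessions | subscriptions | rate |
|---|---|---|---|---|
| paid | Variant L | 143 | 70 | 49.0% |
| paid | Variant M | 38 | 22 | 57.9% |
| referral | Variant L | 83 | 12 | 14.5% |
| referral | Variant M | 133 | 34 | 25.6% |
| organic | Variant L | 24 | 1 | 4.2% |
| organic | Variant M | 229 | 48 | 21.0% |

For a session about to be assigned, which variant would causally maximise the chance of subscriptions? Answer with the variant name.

Traffic source is recorded after the variant and is itself shifted by it — it sits on the causal path from variant to outcome. Conditioning on a mediator would strip out part of the effect we want; the pooled comparison gives the total causal effect.
Pooled: Variant L 33.2% vs Variant M 26.0%; Variant L is higher overall.

Variant L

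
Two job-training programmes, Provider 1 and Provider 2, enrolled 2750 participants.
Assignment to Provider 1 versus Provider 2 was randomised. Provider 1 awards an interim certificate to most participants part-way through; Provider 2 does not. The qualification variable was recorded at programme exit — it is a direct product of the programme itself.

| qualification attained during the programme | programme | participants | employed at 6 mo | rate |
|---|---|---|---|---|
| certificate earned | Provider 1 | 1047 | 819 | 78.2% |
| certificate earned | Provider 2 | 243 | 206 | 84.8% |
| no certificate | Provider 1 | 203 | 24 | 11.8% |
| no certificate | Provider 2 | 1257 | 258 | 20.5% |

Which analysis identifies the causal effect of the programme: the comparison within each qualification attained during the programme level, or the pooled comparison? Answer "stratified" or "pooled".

The distribution of qualification attained during the programme is itself part of what the programme does — it is an intermediate outcome. Holding it fixed would remove that part of the effect; the total effect is the pooled difference.
Pooled: Provider 1 67.4% vs Provider 2 30.9%; Provider 1 is higher overall.

pooled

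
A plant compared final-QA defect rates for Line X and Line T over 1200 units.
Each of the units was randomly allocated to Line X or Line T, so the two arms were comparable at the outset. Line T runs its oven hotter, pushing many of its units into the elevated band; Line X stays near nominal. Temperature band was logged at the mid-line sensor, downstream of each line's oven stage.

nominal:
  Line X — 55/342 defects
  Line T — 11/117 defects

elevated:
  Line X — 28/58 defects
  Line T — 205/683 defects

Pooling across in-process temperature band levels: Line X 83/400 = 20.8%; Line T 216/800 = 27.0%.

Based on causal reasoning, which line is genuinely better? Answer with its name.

Stratifying would compare lines among units the lines themselves sorted into in-process temperature band groups — a form of selection on an intermediate. The unconditioned pooled rates give the total causal effect.
Pooled: Line X 20.8% vs Line T 27.0%; Line X is lower overall.

Line X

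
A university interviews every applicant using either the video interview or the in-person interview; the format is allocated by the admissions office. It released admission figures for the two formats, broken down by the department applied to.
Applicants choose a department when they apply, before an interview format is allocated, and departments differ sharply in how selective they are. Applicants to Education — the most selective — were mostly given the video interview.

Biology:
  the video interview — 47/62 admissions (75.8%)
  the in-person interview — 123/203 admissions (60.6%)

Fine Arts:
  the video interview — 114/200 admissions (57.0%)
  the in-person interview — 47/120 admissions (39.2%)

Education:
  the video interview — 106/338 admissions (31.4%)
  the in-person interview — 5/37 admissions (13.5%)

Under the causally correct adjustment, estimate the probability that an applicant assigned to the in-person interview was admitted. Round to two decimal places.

0.35

The department-specific comparison favours the video interview throughout, but the pooled figures favour the in-person interview. The question is whether to condition on department.
Here department is a common cause — it drives both which interview format a case falls under and the outcome. The crude comparison mixes populations; the stratum-specific rates are the causally relevant ones.
Standardising the in-person interview to the population department mix: 0.276·123/203 + 0.333·47/120 + 0.391·5/37 = 0.351.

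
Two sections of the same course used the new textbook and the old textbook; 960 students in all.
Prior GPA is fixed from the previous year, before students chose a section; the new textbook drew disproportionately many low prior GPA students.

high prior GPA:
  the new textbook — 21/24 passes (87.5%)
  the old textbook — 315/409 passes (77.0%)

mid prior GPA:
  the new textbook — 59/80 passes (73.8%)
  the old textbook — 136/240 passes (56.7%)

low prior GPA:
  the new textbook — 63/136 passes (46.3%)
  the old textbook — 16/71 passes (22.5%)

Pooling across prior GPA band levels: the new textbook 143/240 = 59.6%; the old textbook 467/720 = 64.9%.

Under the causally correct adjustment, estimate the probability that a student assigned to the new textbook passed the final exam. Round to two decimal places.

0.74

the new textbook is higher inside every prior GPA band stratum but the old textbook is higher in aggregate. Whether to stratify depends on how prior GPA band relates to the teaching method.
Since prior GPA band is a pre-existing factor (not a product of the teaching method) and it affects the outcome on its own, it is a confounder. The stratified rates, not the pooled rate, identify the causal effect.
Standardising the new textbook to the population prior GPA band mix: 0.451·21/24 + 0.333·59/80 + 0.216·63/136 = 0.740.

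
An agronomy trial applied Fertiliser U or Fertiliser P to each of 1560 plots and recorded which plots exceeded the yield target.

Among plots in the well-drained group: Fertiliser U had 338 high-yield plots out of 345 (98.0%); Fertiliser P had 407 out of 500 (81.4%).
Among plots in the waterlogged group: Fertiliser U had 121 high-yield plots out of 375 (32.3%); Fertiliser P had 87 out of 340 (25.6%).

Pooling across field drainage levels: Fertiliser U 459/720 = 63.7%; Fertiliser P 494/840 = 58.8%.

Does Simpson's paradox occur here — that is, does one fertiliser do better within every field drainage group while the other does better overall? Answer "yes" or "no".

Within each field drainage level (well-drained 98.0% vs 81.4%; waterlogged 32.3% vs 25.6%), Fertiliser U has the higher rate every time. Pooled: 63.7% vs 58.8% — Fertiliser U has the higher rate overall. They agree.

no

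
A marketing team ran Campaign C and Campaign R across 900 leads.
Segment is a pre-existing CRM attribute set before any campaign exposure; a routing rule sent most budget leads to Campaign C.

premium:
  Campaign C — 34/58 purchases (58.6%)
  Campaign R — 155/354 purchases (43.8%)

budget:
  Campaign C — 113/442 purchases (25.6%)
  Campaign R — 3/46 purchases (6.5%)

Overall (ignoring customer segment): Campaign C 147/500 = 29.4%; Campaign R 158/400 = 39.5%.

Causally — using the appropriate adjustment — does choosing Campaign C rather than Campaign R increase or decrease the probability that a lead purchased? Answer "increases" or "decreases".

increases

Customer segment differs across campaigns for reasons unrelated to any effect of the campaign itself, and it separately predicts the outcome — a classic confounder. We must compare within customer segment levels.
Within each level — premium: 58.6% vs 43.8%; budget: 25.6% vs 6.5% — Campaign C is higher every time.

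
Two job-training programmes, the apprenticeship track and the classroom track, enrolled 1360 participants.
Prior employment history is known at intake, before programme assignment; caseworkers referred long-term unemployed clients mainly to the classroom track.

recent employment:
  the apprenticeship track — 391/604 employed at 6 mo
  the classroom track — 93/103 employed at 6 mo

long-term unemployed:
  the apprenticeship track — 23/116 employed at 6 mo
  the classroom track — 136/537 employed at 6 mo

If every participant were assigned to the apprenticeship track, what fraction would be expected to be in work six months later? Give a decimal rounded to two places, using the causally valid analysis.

Since prior employment history is a pre-existing factor (not a product of the programme) and it affects the outcome on its own, it is a confounder. The stratified rates, not the pooled rate, identify the causal effect.
Standardising the apprenticeship track to the population prior employment history mix: 0.520·391/604 + 0.480·23/116 = 0.432.

0.43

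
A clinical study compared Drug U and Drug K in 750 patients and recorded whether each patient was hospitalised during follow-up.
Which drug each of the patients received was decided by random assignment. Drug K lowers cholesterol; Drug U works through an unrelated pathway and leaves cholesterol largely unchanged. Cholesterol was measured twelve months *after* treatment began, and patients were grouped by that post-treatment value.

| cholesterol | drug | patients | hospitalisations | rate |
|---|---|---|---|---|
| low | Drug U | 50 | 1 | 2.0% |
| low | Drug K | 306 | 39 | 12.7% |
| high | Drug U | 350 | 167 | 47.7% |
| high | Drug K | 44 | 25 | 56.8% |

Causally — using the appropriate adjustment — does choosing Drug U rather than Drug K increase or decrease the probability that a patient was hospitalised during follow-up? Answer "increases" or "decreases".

Cholesterol lies on the pathway drug → cholesterol → outcome, so adjusting for it blocks the indirect effect. For the total causal effect of drug, use the unadjusted pooled rates.
Pooled: Drug U 42.0% vs Drug K 18.3%; Drug K is lower overall.

increases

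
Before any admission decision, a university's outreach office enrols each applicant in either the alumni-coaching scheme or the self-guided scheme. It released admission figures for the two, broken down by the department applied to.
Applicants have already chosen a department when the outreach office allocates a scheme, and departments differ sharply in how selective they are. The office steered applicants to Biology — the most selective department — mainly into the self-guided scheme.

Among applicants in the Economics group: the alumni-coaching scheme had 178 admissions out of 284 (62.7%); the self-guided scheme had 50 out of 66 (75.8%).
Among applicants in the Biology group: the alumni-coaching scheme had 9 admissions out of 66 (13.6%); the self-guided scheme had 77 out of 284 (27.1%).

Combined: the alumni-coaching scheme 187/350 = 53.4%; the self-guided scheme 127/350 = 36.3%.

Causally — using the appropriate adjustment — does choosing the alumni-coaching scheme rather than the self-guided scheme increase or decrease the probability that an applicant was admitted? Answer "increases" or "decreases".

decreases

The department-specific comparison favours the self-guided scheme throughout, but the pooled figures favour the alumni-coaching scheme. The question is whether to condition on department.
Department satisfies the back-door criterion: it is not a descendant of the outreach scheme, and it blocks the spurious path from outreach scheme to outcome. Adjusting for it (i.e., using the within-department rates) gives the causal effect.
Within each level — Economics: 62.7% vs 75.8%; Biology: 13.6% vs 27.1% — the self-guided scheme is higher every time.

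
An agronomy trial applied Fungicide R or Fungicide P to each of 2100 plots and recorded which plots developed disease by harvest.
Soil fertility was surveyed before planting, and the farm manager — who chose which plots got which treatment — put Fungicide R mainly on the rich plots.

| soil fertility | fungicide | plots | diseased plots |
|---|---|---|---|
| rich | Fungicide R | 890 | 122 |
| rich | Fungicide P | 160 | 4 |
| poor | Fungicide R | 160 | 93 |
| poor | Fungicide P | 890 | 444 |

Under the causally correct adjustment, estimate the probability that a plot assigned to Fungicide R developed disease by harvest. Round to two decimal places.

Soil fertility is set before the fungicide has any effect — it is not caused by the fungicide — and it independently drives the outcome. That makes it a confounder, so the causal comparison is within soil fertility levels.
Standardising Fungicide R to the population soil fertility mix: 0.500·122/890 + 0.500·93/160 = 0.359.

0.36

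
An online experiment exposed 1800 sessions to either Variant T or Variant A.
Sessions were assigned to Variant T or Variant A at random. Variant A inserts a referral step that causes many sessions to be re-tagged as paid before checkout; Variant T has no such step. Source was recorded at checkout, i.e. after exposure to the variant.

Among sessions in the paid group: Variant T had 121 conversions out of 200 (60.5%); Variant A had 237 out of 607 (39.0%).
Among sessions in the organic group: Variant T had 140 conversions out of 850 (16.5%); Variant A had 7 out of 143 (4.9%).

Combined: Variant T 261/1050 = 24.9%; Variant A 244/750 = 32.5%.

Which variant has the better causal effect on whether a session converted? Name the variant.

Traffic source is recorded after the variant and is itself shifted by it — it sits on the causal path from variant to outcome. Conditioning on a mediator would strip out part of the effect we want; the pooled comparison gives the total causal effect.
Pooled: Variant T 24.9% vs Variant A 32.5%; Variant A is higher overall.

Variant A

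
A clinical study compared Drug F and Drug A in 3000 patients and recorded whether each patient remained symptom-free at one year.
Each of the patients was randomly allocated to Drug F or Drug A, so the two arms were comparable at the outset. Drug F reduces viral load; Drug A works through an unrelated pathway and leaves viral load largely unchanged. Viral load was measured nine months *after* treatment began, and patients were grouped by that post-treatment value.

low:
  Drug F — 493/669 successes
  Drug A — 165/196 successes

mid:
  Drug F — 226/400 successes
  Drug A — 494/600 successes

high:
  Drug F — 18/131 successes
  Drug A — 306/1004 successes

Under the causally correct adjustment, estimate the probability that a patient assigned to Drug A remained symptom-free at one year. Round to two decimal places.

0.54

Viral load is downstream of the drug. One should not condition on a consequence of treatment, so the overall rates are the right comparison.
So P(outcome | do(Drug A)) is just the pooled rate for Drug A: 965/1800 = 0.536.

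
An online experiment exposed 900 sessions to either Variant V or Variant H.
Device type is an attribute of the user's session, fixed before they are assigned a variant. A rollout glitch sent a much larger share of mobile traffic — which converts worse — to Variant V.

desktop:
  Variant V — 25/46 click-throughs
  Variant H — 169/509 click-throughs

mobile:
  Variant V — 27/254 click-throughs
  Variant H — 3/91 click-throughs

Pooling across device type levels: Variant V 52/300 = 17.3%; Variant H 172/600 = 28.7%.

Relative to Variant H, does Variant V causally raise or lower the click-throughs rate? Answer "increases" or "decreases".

increases

Since device type is a pre-existing factor (not a product of the variant) and it affects the outcome on its own, it is a confounder. The stratified rates, not the pooled rate, identify the causal effect.
Within each level — desktop: 54.3% vs 33.2%; mobile: 10.6% vs 3.3% — Variant V is higher every time.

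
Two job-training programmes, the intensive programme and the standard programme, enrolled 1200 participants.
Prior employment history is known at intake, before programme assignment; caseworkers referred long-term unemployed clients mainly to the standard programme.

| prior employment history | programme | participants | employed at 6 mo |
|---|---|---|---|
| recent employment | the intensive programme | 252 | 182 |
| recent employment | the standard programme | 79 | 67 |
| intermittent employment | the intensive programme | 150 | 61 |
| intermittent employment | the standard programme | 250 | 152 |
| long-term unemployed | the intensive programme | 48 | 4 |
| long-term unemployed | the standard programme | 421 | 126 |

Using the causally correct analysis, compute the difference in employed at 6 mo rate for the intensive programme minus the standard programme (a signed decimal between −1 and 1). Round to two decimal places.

-0.19

Nothing the programme does changes prior employment history; the imbalance is an allocation artefact. With prior employment history also predicting the outcome, the pooled figure is confounded, and the within-stratum comparison is the causal one.
Adjusting over the population distribution of prior employment history: 0.276·(0.722−0.848) + 0.333·(0.407−0.608) + 0.391·(0.083−0.299) = -0.186.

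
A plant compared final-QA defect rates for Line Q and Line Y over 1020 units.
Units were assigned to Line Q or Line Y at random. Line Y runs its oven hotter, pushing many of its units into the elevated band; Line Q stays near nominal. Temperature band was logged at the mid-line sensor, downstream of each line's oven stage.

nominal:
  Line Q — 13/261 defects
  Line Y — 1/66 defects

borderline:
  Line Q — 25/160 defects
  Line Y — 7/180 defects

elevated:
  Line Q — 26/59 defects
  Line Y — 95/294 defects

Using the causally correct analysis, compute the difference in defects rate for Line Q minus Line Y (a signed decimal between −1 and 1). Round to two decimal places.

-0.06

Because the line influences in-process temperature band, in-process temperature band is a post-treatment mediator, not a confounder. Stratifying on it would bias the estimate; the causal effect is the crude pooled difference.
The causal difference is the pooled difference: 0.133 − 0.191 = -0.057.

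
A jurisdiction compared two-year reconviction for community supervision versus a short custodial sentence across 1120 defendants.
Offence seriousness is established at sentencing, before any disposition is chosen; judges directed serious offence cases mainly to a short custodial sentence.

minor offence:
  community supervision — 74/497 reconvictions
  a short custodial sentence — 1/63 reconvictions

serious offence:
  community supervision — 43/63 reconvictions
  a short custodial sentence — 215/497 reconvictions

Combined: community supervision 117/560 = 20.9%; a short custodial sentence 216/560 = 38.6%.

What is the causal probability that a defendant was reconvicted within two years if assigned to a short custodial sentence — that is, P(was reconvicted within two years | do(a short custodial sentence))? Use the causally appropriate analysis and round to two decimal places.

a short custodial sentence is lower inside every offence seriousness stratum but community supervision is lower in aggregate. Whether to stratify depends on how offence seriousness relates to the disposition.
The imbalance in offence seriousness arose from how defendants were allocated, not from anything the disposition did; and offence seriousness independently affects the outcome. The pooled gap is confounded — condition on offence seriousness.
Standardising a short custodial sentence to the population offence seriousness mix: 0.500·1/63 + 0.500·215/497 = 0.224.

0.22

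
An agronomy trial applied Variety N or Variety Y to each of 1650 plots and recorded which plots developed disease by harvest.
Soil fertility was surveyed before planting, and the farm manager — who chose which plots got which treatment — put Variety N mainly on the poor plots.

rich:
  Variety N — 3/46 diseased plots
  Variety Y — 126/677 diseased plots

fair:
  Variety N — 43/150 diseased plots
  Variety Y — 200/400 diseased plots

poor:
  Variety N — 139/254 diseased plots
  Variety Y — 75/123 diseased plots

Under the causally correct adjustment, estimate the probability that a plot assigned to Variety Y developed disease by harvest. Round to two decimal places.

0.39

The stratified and pooled comparisons disagree (Variety N wins within each soil fertility; Variety Y wins overall), so the answer turns on the causal role of soil fertility.
Since soil fertility is a pre-existing factor (not a product of the variety) and it affects the outcome on its own, it is a confounder. The stratified rates, not the pooled rate, identify the causal effect.
Standardising Variety Y to the population soil fertility mix: 0.438·126/677 + 0.333·200/400 + 0.228·75/123 = 0.388.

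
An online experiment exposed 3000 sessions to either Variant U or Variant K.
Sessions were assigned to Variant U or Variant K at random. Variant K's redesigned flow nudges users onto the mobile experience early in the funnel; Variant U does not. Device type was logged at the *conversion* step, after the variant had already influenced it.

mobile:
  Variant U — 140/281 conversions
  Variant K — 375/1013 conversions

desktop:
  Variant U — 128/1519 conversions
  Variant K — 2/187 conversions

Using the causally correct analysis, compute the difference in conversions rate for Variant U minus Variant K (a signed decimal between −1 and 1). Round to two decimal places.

-0.17

Stratifying would compare variants among sessions the variants themselves sorted into device type groups — a form of selection on an intermediate. The unconditioned pooled rates give the total causal effect.
The causal difference is the pooled difference: 0.149 − 0.314 = -0.165.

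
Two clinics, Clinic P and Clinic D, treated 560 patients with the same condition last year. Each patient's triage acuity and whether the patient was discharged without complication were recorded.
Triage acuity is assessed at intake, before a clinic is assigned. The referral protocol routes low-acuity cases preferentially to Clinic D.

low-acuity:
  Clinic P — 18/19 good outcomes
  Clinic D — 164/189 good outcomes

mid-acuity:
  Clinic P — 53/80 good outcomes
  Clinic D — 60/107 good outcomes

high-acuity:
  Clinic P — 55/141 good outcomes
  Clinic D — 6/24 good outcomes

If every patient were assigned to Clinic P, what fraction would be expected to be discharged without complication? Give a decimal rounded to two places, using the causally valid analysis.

Since triage acuity is a pre-existing factor (not a product of the clinic) and it affects the outcome on its own, it is a confounder. The stratified rates, not the pooled rate, identify the causal effect.
Standardising Clinic P to the population triage acuity mix: 0.371·18/19 + 0.334·53/80 + 0.295·55/141 = 0.688.

0.69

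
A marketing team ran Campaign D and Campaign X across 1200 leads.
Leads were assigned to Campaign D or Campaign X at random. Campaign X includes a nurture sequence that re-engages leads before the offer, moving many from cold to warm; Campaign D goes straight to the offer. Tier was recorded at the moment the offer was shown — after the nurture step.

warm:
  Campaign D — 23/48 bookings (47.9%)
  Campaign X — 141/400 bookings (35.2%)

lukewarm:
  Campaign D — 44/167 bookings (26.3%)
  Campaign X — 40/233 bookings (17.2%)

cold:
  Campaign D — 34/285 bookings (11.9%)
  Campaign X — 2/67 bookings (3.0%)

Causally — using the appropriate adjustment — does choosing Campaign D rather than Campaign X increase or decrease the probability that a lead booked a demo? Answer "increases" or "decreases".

decreases

Because the campaign influences engagement tier, engagement tier is a post-treatment mediator, not a confounder. Stratifying on it would bias the estimate; the causal effect is the crude pooled difference.
Pooled: Campaign D 20.2% vs Campaign X 26.1%; Campaign X is higher overall.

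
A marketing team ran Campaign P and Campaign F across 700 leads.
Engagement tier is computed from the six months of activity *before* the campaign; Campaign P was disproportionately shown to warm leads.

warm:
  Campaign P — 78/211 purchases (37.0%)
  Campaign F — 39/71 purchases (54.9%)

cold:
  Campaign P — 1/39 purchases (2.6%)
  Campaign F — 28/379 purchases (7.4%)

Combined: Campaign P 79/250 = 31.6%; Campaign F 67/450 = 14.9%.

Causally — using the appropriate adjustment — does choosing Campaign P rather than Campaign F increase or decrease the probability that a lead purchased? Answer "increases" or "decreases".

decreases

Within every engagement tier level Campaign F has the higher rate, yet pooled Campaign P does — Simpson's reversal.
Here engagement tier is a common cause — it drives both which campaign a case falls under and the outcome. The crude comparison mixes populations; the stratum-specific rates are the causally relevant ones.
Within each level — warm: 37.0% vs 54.9%; cold: 2.6% vs 7.4% — Campaign F is higher every time.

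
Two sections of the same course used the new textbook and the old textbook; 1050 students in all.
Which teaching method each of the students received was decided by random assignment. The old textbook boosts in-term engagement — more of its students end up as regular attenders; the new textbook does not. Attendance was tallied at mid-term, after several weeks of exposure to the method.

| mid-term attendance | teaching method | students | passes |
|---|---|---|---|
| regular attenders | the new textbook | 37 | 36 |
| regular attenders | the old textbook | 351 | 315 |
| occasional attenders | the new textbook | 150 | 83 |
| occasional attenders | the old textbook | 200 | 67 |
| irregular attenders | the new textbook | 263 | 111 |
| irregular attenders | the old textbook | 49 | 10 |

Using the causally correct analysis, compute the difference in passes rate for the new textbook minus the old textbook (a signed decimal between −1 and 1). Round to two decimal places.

-0.14

Stratifying would compare teaching methods among students the teaching methods themselves sorted into mid-term attendance groups — a form of selection on an intermediate. The unconditioned pooled rates give the total causal effect.
The causal difference is the pooled difference: 0.511 − 0.653 = -0.142.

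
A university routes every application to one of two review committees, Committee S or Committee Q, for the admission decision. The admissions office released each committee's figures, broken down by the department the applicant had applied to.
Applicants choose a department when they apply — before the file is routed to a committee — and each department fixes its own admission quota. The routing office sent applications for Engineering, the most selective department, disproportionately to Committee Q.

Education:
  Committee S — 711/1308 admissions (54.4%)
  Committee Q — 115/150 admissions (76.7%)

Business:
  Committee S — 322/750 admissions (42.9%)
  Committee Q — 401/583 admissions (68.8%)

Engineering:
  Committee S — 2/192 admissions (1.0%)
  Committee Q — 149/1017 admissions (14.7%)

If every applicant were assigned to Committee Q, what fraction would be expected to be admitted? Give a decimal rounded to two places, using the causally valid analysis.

Here department is a common cause — it drives both which review committee a case falls under and the outcome. The crude comparison mixes populations; the stratum-specific rates are the causally relevant ones.
Standardising Committee Q to the population department mix: 0.364·115/150 + 0.333·401/583 + 0.302·149/1017 = 0.553.

0.55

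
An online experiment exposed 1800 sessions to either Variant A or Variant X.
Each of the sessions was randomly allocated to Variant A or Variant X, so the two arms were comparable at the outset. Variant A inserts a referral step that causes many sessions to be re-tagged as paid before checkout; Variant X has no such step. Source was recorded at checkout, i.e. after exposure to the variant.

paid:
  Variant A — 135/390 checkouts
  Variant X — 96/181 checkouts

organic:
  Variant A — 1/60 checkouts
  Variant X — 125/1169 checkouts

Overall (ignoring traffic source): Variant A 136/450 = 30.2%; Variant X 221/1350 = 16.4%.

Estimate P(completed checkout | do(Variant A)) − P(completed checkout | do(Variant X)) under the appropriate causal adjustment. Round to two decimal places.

Traffic source here is a post-treatment variable shaped by the variant; conditioning on it would introduce bias rather than remove it. The overall comparison is the causal one.
The causal difference is the pooled difference: 0.302 − 0.164 = +0.139.

+0.14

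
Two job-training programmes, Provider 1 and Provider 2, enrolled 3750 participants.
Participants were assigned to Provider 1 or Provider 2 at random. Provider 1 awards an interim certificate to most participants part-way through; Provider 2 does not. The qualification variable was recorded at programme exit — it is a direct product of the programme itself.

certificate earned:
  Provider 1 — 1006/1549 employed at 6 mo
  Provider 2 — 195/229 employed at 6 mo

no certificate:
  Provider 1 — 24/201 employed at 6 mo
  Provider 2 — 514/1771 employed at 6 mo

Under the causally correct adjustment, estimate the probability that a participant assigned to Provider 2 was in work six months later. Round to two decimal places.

Qualification attained during the programme lies on the pathway programme → qualification attained during the programme → outcome, so adjusting for it blocks the indirect effect. For the total causal effect of programme, use the unadjusted pooled rates.
So P(outcome | do(Provider 2)) is just the pooled rate for Provider 2: 709/2000 = 0.354.

0.35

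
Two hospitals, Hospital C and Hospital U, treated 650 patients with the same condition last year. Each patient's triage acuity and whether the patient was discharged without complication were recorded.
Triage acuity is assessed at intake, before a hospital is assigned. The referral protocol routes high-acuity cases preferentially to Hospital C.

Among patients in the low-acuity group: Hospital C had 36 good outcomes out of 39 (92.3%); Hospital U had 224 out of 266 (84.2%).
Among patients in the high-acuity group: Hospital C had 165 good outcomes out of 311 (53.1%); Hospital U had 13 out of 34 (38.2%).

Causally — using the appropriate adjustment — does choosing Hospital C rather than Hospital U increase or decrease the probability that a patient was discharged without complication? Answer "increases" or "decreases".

Hospital C is higher inside every triage acuity stratum but Hospital U is higher in aggregate. Whether to stratify depends on how triage acuity relates to the hospital.
Since triage acuity is a pre-existing factor (not a product of the hospital) and it affects the outcome on its own, it is a confounder. The stratified rates, not the pooled rate, identify the causal effect.
Within each level — low-acuity: 92.3% vs 84.2%; high-acuity: 53.1% vs 38.2% — Hospital C is higher every time.

increases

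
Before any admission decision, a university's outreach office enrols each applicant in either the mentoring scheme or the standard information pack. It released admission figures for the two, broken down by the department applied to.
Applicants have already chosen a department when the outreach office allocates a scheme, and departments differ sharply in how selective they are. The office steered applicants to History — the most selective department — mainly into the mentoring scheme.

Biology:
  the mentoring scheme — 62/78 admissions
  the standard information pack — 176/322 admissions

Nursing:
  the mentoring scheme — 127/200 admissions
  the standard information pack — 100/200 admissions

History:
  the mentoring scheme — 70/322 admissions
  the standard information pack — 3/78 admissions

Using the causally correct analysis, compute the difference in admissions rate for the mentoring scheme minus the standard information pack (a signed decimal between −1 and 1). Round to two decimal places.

+0.19

The department-specific comparison favours the mentoring scheme throughout, but the pooled figures favour the standard information pack. The question is whether to condition on department.
The imbalance in department arose from how applicants were allocated, not from anything the outreach scheme did; and department independently affects the outcome. The pooled gap is confounded — condition on department.
Adjusting over the population distribution of department: 0.333·(0.795−0.547) + 0.333·(0.635−0.500) + 0.333·(0.217−0.038) = +0.187.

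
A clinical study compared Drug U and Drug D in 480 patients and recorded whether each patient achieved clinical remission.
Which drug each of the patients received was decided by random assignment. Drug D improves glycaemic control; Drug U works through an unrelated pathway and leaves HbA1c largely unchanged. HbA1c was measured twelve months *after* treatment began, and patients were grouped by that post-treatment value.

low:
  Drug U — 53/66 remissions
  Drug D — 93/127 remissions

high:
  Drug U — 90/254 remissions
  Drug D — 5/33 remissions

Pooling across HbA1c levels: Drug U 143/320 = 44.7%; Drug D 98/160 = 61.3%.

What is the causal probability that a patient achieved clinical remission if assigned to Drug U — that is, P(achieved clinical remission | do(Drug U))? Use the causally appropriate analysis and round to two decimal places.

0.45

HbA1c is downstream of the drug. One should not condition on a consequence of treatment, so the overall rates are the right comparison.
So P(outcome | do(Drug U)) is just the pooled rate for Drug U: 143/320 = 0.447.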